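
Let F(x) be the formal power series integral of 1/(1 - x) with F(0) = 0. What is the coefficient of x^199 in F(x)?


1/(1 - x) = sum_{k>=0} x^k. Integrating termwise and using F(0) = 0 gives
F(x) = sum_{k>=0} x^(k+1) / (k+1) = sum_{m>=1} x^m / m = -ln(1 - x).
So the coefficient of x^199 is 1/199 = 1/199.

1/199


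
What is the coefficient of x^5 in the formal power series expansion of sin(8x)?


The Maclaurin series is sin(t) = sum_{k>=0} (-1)^k t^(2k+1) / (2k+1)!, so substituting t = 8x, only odd powers of x are nonzero, with coefficient of x^(2k+1) equal to (-1)^k 8^(2k+1) / (2k+1)!.
Write 5 = 2*2 + 1, giving the coefficient (-1)^2 * 8^5 / 5! = 32768/120 = 4096/15.

4096/15


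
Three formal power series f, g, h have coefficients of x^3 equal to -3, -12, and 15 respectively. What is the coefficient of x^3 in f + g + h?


Series addition is componentwise:
-3 + -12 + 15
= 0

0


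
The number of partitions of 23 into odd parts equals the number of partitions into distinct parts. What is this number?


Computing partitions of 23 into odd parts (1, 3, 5, ...):
Using the generating function prod_{k>=0} 1/(1-x^(2k+1)),
the count is 104

104


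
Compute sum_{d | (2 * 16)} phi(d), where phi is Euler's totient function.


First, 2 * 16 = 32. One classical identity is sum_{d | n} phi(d) = n (each k in [1, n] has a unique gcd with n, and among the k's with gcd(k, n) = n/d there are phi(d) of them). So the sum equals 32. We also verify directly:
Divisors of 32: 1, 2, 4, 8, 16, 32.
phi values: 1, 1, 2, 4, 8, 16.
Sum = 32.

32


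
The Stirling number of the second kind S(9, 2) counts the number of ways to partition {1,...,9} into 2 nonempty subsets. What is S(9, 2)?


Using the explicit formula S(n,k) = (1/k!) sum_{j=0}^{k} (-1)^(k-j) C(k,j) j^n:
S(9, 2) = 255
Equivalently, S(n,k) is n! times the coefficient of x^n in the EGF (e^x - 1)^k / k!.

255


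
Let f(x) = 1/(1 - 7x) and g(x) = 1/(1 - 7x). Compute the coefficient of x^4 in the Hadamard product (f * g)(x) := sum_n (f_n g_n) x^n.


f has coefficients f_k = 7^k and g has coefficients g_k = 7^k, so the Hadamard product has coefficient (f*g)_k = 7^k * 7^k = 49^k.
For k = 4: 49^4 = 5764801.

5764801


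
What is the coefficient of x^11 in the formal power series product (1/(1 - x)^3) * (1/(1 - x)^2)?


Combine the factors: (1/(1 - x)^3) * (1/(1 - x)^2) = 1/(1 - x)^5.
Then use 1/(1 - x)^r = sum_{k>=0} C(k + r - 1, r - 1) x^k with r = 5 and k = 11:
C(15, 4) = 1365.

1365


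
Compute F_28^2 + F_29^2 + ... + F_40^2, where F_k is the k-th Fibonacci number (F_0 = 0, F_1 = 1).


There is a standard identity sum_{k=0}^{N} F_k^2 = F_N * F_{N+1} (proved inductively from the telescoping relation F_k^2 = F_k F_{k+1} - F_{k-1} F_k). Then
sum_{k=28}^{40} F_k^2 = F_40 F_41 - F_27 F_28.
Computing: F_40 = 102334155, F_41 = 165580141, F_27 = 196418, F_28 = 317811.
Sum = 102334155 * 165580141 - 196418 * 317811 = 16944441390214857.

16944441390214857


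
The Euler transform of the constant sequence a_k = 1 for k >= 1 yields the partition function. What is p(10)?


The Euler transform converts the sequence a_k = 1 into the number of integer partitions.
Using the recurrence or dynamic programming:
p(10) = 42

42


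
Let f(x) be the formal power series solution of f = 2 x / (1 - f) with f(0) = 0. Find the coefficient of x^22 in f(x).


Apply Lagrange inversion: f = 2 x * phi(f) with phi(t) = 1/(1 - t), so
[x^n] f = 2^n * (1/n) [t^(n-1)] phi(t)^n = 2^n * (1/n) [t^(n-1)] (1 - t)^(-n) = 2^n * (1/n) C(2n - 2, n - 1) = 2^n * C_{n-1}.
For n = 22: C_21 = C(42, 21) / 22 = 538257874440/22 = 24466267020.
With the 2^22 = 4194304 factor, the coefficient is 4194304 * 24466267020 = 102618961627054080.

102618961627054080


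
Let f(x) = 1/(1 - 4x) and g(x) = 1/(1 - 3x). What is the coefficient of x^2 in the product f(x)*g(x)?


The coefficient of x^n in f*g is the Cauchy product: sum_{k=0}^{n} a^k * b^(n-k).
With a=4, b=3, n=2:
sum_{k=0}^{2} 4^k * 3^(2-k)
= 37

37


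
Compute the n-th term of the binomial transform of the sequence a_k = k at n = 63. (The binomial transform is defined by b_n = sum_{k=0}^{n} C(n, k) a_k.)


With a_k = k, b_n = sum_{k=0}^{n} C(n, k) k. Using k * C(n, k) = n * C(n-1, k-1) gives b_n = n * sum_{k>=1} C(n-1, k-1) = n * 2^(n-1).
For n = 63: 63 * 2^62 = 63 * 4611686018427387904 = 290536219160925437952.

290536219160925437952


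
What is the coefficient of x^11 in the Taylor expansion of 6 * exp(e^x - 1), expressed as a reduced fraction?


exp(e^x - 1) = sum_{k>=0} Bell_k x^k / k!, where Bell_k is the k-th Bell number.
So the coefficient of x^11 is 6 * Bell_11 / 11!.
Computing: Bell_11 = 678570 and 11! = 39916800, giving
6 * 678570/39916800 = 22619/221760.

22619/221760


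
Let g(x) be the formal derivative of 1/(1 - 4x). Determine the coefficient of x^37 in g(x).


Differentiate termwise: d/dx sum_{k>=0} 4^k x^k = sum_{k>=1} k 4^k x^(k-1) = sum_{j>=0} (j+1) 4^(j+1) x^j.
Equivalently, d/dx [1/(1 - 4x)] = 4/(1 - 4x)^2.
For j = 37: 38 * 4^38 = 38 * 75557863725914323419136 = 2871198821584744289927168.

2871198821584744289927168


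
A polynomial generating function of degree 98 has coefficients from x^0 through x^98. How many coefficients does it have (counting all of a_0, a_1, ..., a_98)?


A polynomial of degree 98 takes the form a_0 + a_1 x + ... + a_98 x^98.
The number of coefficients is 98 + 1 = 99.

99


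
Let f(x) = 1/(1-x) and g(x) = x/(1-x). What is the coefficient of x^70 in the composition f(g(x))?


First simplify the composition: f(g(x)) = 1/(1 - x/(1-x)) = (1-x)/((1-x) - x) = (1-x)/(1-2x).
Now extract the coefficient. Write (1-x)/(1-2x) = 1/(1-2x) - x/(1-2x).
The coefficient of x^n in 1/(1-2x) is 2^n, and in x/(1-2x) is 2^(n-1) (for n >= 1).
So the coefficient of x^70 is 2^70 - 2^69 = 1180591620717411303424 - 590295810358705651712 = 590295810358705651712.

590295810358705651712


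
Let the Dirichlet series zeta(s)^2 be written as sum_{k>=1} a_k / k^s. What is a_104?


The Dirichlet convolution of the constant function 1 with itself gives (1 * 1)(k) = sum_{d | k} 1 = d(k), the number of positive divisors of k.
Since zeta(s) = sum_{k>=1} 1/k^s, we have zeta(s)^2 = sum_{k>=1} d(k)/k^s, so a_k = d(k).
For k = 104: the divisors are 1, 2, 4, 8, 13, 26, 52, 104.
Count = 8.

8


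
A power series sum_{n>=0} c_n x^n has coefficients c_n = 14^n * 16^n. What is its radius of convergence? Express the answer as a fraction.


By the root test (Cauchy-Hadamard), the radius is R = 1 / limsup_n |c_n|^(1/n).
Here |c_n|^(1/n) = (14^n * 16^n)^(1/n) = 14 * 16 = 224 for all n.
So R = 1/224 = 1/224.

1/224


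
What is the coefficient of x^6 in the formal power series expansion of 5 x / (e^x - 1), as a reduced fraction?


The exponential generating function for Bernoulli numbers is
x / (e^x - 1) = sum_{k>=0} B_k x^k / k!.
So the coefficient of x^6 in 5 x / (e^x - 1) is 5 B_6 / 6!.
Computing: B_6 = 1/42, 6! = 720, giving
5 * 1/42 / 720 = 1/6048.

1/6048


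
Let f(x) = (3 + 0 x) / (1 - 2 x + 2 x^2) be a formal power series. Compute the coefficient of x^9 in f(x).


Write f(x) = sum_{k>=0} a_k x^k. Multiplying both sides by 1 - 2 x + 2 x^2 gives
(1 - 2 x + 2 x^2) sum_{k>=0} a_k x^k = 3 + 0 x.
Matching coefficients:
 x^0: a_0 = 3
 x^1: a_1 - 2 a_0 = 0  =>  a_1 = 2*3 + 0 = 6
 x^k (k >= 2): a_k = 2 a_{k-1} - 2 a_{k-2}.
Iterating: a_2 = 6, a_3 = 0, a_4 = -12, a_5 = -24, a_6 = -24, a_7 = 0, a_8 = 48, a_9 = 96.
So the coefficient of x^9 is 96.

96


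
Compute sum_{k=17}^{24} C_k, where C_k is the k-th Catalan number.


C_17 through C_24: 129644790, 477638700, 1767263190, 6564120420, 24466267020, 91482563640, 343059613650, 1289904147324
Sum = 129644790 + 477638700 + 1767263190 + 6564120420 + 24466267020 + 91482563640 + 343059613650 + 1289904147324
= 1757851258734

1757851258734


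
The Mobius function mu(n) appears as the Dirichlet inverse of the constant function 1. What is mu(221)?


221 = 13 * 17 (all distinct primes).
mu(221) = (-1)^2 = 1

1


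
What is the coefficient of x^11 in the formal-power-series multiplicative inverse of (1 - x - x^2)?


Let the inverse be f(x) = sum_{k>=0} a_k x^k. From f(x) * (1 - x - x^2) = 1 and matching coefficients:
 x^0: a_0 = 1.
 x^1: a_1 - a_0 = 0, so a_1 = 1.
 x^k (k >= 2): a_k - a_{k-1} - a_{k-2} = 0, i.e. a_k = a_{k-1} + a_{k-2}.
This is the Fibonacci-type recurrence shifted so that a_0 = a_1 = 1.
Iterating: a_0=1, a_1=1, a_2=2, a_3=3, a_4=5, a_5=8, a_6=13, a_7=21, a_8=34, a_9=55, ...
a_11 = 144.

144


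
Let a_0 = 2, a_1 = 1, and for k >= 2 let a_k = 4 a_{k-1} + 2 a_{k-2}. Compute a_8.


Iterating the recurrence forward:
a_0 = 2
a_1 = 1
a_2 = 4*1 + 2*2 = 8
a_3 = 4*8 + 2*1 = 34
a_4 = 4*34 + 2*8 = 152
a_5 = 4*152 + 2*34 = 676
a_6 = 4*676 + 2*152 = 3008
a_7 = 4*3008 + 2*676 = 13384
a_8 = 4*13384 + 2*3008 = 59552
So a_8 = 59552.

59552


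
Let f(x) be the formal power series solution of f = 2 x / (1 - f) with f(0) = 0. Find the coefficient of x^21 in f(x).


Apply Lagrange inversion: f = 2 x * phi(f) with phi(t) = 1/(1 - t), so
[x^n] f = 2^n * (1/n) [t^(n-1)] phi(t)^n = 2^n * (1/n) [t^(n-1)] (1 - t)^(-n) = 2^n * (1/n) C(2n - 2, n - 1) = 2^n * C_{n-1}.
For n = 21: C_20 = C(40, 20) / 21 = 137846528820/21 = 6564120420.
With the 2^21 = 2097152 factor, the coefficient is 2097152 * 6564120420 = 13765958267043840.

13765958267043840


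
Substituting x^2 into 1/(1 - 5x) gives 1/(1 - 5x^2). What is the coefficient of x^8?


The coefficient of x^(2m) in 1/(1 - 5x^2) is 5^m.
With n = 8 = 2*4, the coefficient is 5^4 = 625.

625


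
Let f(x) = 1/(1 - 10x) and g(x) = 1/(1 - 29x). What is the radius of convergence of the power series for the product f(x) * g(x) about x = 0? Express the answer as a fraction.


The radius of 1/(1 - 10x) is 1/10 (nearest singularity at x = 1/10), and the radius of 1/(1 - 29x) is 1/29.
The product f(x)*g(x) = 1/((1 - 10x)(1 - 29x)) has singularities at both 1/10 and 1/29, so its radius of convergence is the distance to the nearest one:
min(1/10, 1/29) = 1/29.

1/29


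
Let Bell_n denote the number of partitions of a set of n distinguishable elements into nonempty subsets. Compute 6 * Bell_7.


Bell_7 can be computed from the Bell triangle or from Dobinski's identity Bell_n = (1/e) * sum_{k>=0} k^n / k!.
Computing Bell_7 = 877.
Then 6 * 877 = 5262.

5262


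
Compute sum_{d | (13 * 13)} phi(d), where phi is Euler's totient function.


First, 13 * 13 = 169. One classical identity is sum_{d | n} phi(d) = n (each k in [1, n] has a unique gcd with n, and among the k's with gcd(k, n) = n/d there are phi(d) of them). So the sum equals 169. We also verify directly:
Divisors of 169: 1, 13, 169.
phi values: 1, 12, 156.
Sum = 169.

169


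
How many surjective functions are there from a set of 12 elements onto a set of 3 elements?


By inclusion-exclusion on which target elements are missed, the number of surjections from an n-set onto a k-set is
surj(n, k) = sum_{j=0}^{k} (-1)^j C(k, j) (k - j)^n.
Equivalently surj(n, k) = k! * S(n, k), where S(n, k) is the Stirling number of the second kind.
For n = 12, k = 3:
S(12, 3) = 86526, so
surj = 3! * 86526 = 6 * 86526 = 519156.

519156


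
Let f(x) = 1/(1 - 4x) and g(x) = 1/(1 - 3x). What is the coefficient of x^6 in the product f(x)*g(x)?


The coefficient of x^n in f*g is the Cauchy product: sum_{k=0}^{n} a^k * b^(n-k).
With a=4, b=3, n=6:
sum_{k=0}^{6} 4^k * 3^(6-k)
= 14197

14197


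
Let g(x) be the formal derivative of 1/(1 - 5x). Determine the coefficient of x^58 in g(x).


Differentiate termwise: d/dx sum_{k>=0} 5^k x^k = sum_{k>=1} k 5^k x^(k-1) = sum_{j>=0} (j+1) 5^(j+1) x^j.
Equivalently, d/dx [1/(1 - 5x)] = 5/(1 - 5x)^2.
For j = 58: 59 * 5^59 = 59 * 173472347597680709441192448139190673828125 = 10234868508263161857030354440212249755859375.

10234868508263161857030354440212249755859375


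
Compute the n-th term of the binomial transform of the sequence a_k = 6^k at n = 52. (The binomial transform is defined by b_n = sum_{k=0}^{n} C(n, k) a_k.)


With a_k = 6^k, b_n = sum_{k=0}^{n} C(n, k) 6^k = (1 + 6)^n by the binomial theorem.
For n = 52: (1 + 6)^52 = 7^52 = 88124787089723195184393736687912818113311201.

88124787089723195184393736687912818113311201


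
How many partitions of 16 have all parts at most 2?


Using the generating function (1-x)^(-1)(1-x^2)^(-1),
the coefficient of x^16 counts these restricted partitions.
Result = 9

9


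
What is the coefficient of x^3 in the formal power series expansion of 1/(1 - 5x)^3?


The general identity 1/(1 - c x)^r = sum_{k>=0} c^k C(k + r - 1, r - 1) x^k follows by substituting y = c x into 1/(1 - y)^r = sum_{k>=0} C(k + r - 1, r - 1) y^k.
For c = 5, r = 3, k = 3:
5^3 * C(5, 2) = 125 * 10 = 1250.

1250


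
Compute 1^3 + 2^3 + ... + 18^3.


This power sum has a closed form given by Faulhaber's formula
sum_{k=1}^{m} k^p = (1 / (p + 1)) * sum_{j=0}^{p} C(p + 1, j) B_j m^(p + 1 - j),
but for small m direct computation is fastest:
1 + 8 + 27 + 64 + 125 + 216 + 343 + 512 + 729 + 1000 + 1331 + 1728 + 2197 + 2744 + 3375 + 4096 + 4913 + 5832 = 29241.

29241


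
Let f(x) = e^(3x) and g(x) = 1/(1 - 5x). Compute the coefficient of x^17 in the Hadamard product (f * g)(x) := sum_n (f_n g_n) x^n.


Expanding: f_k = 3^k/k! (from e^(3x)) and g_k = 5^k (from 1/(1 - 5x)). So the Hadamard coefficient (f * g)_k = 3^k 5^k / k! = (15)^k / k!.
For k = 17: 15^17/17! = 98526125335693359375/355687428096000 = 1081219482421875/3903291392.

1081219482421875/3903291392


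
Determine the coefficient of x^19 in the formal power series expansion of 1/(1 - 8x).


The geometric series identity gives 1/(1 - c x) = sum_{k>=0} c^k x^k, so the coefficient of x^k is c^k.
Here c = 8 and k = 19.
Computing: 8^19 = 144115188075855872

144115188075855872


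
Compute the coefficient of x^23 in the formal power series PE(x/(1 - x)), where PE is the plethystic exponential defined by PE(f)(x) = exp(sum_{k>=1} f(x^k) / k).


For f(x) = x/(1 - x) we have
sum_{k>=1} f(x^k) / k = sum_{k>=1} (1/k) * x^k / (1 - x^k) = sum_{k, m >= 1} x^(k m) / k,
which after exponentiating simplifies to
PE(x/(1 - x)) = prod_{k>=1} 1 / (1 - x^k).
This is the generating function for the partition function p(n), so the coefficient of x^23 is p(23).
Computing p(23) by dynamic programming over parts 1, 2, ..., 23: p(23) = 1255.

1255


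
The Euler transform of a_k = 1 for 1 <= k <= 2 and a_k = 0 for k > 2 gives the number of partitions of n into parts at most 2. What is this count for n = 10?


Partitions of 10 into parts at most 2:
Using generating function (1-x)^(-1)(1-x^2)^(-1),
the coefficient of x^10 = 6

6


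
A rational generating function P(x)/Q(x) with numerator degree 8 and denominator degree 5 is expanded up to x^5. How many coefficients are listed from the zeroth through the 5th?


Expanding up to x^5 gives the coefficients for x^0, x^1, ..., x^5.
That is 5 + 1 = 6 coefficients in total.

6


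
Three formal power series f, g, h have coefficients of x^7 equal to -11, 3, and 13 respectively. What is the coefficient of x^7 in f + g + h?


Series addition is componentwise:
-11 + 3 + 13
= 5

5


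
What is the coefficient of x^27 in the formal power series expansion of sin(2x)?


The Maclaurin series is sin(t) = sum_{k>=0} (-1)^k t^(2k+1) / (2k+1)!, so substituting t = 2x, only odd powers of x are nonzero, with coefficient of x^(2k+1) equal to (-1)^k 2^(2k+1) / (2k+1)!.
Write 27 = 2*13 + 1, giving the coefficient (-1)^13 * 2^27 / 27! = -134217728/10888869450418352160768000000 = -16/1298054391195577640625.

-16/1298054391195577640625


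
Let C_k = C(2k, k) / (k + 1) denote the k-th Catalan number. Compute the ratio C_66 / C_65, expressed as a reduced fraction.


Using C_k = (2k)! / (k! (k+1)!), the ratio C_{k+1}/C_k simplifies to
C_{k+1}/C_k = [(2k+2)! / ((k+1)! (k+2)!)] * [k! (k+1)! / (2k)!]
 = (2k+2)(2k+1) / ((k+1)(k+2)) = 2(2k+1) / (k+2).
For k = 65: 2(2*65 + 1) / (65 + 2) = 262/67 = 262/67.

262/67


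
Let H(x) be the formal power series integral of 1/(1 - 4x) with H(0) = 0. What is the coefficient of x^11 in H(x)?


1/(1 - 4x) = sum_{k>=0} 4^k x^k. Integrating termwise with H(0) = 0:
H(x) = sum_{k>=0} 4^k x^(k+1) / (k+1) = sum_{m>=1} 4^(m-1) x^m / m.
For m = 11: 4^10/11 = 1048576/11 = 1048576/11.

1048576/11


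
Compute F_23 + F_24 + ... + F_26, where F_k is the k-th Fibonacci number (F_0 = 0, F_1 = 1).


Use the identity sum_{k=0}^{N} F_k = F_{N+2} - 1 (which follows from F_{k+2} - F_{k+1} = F_k). Then
sum_{k=23}^{26} F_k = (F_{28} - 1) - (F_{24} - 1) = F_{28} - F_{24}.
Computing: F_{28} = 317811, F_{24} = 46368, so
Sum = 317811 - 46368 = 271443.

271443


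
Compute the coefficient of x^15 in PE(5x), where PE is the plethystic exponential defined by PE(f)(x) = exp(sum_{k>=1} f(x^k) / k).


With f(x) = 5x, the exponent is sum_{k>=1} 5 x^k / k = 5 * (-ln(1 - x)). Exponentiating:
PE(5x) = exp(-5 ln(1 - x)) = 1/(1 - x)^5.
By the negative binomial expansion, [x^n] 1/(1 - x)^5 = C(n + 4, 4).
For n = 15: C(19, 4) = 3876.

3876


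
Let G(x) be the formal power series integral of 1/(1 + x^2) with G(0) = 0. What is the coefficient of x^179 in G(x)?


1/(1 + x^2) = sum_{j>=0} (-1)^j x^(2j). Integrating termwise with G(0) = 0:
G(x) = sum_{j>=0} (-1)^j x^(2j+1) / (2j+1) = arctan(x).
Only odd powers are nonzero. For x^179 write 179 = 2*89 + 1, giving
(-1)^89 / 179 = -1/179 = -1/179.

-1/179


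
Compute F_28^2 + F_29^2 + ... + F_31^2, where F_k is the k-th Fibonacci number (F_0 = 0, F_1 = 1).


There is a standard identity sum_{k=0}^{N} F_k^2 = F_N * F_{N+1} (proved inductively from the telescoping relation F_k^2 = F_k F_{k+1} - F_{k-1} F_k). Then
sum_{k=28}^{31} F_k^2 = F_31 F_32 - F_27 F_28.
Computing: F_31 = 1346269, F_32 = 2178309, F_27 = 196418, F_28 = 317811.
Sum = 1346269 * 2178309 - 196418 * 317811 = 2870166078123.

2870166078123


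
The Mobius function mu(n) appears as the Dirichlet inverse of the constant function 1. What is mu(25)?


25 has a squared prime factor, so mu(25) = 0.
Factorization reveals a repeated prime.

0


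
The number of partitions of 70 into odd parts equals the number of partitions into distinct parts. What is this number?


Computing partitions of 70 into odd parts (1, 3, 5, ...):
Using the generating function prod_{k>=0} 1/(1-x^(2k+1)),
the count is 29927

29927


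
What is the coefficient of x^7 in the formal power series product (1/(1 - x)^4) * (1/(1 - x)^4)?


Combine the factors: (1/(1 - x)^4) * (1/(1 - x)^4) = 1/(1 - x)^8.
Then use 1/(1 - x)^r = sum_{k>=0} C(k + r - 1, r - 1) x^k with r = 8 and k = 7:
C(14, 7) = 3432.

3432


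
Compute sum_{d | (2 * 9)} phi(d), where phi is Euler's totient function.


First, 2 * 9 = 18. One classical identity is sum_{d | n} phi(d) = n (each k in [1, n] has a unique gcd with n, and among the k's with gcd(k, n) = n/d there are phi(d) of them). So the sum equals 18. We also verify directly:
Divisors of 18: 1, 2, 3, 6, 9, 18.
phi values: 1, 1, 2, 2, 6, 6.
Sum = 18.

18


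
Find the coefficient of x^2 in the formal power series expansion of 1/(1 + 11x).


Write 1/(1 + c x) = 1/(1 - (-c) x) and apply the geometric-series identity
1/(1 - y) = sum_{k>=0} y^k to get 1/(1 + c x) = sum_{k>=0} (-c)^k x^k.
So the coefficient of x^k is (-c)^k = (-1)^k * c^k.
Here c = 11 and k = 2:
(-11)^2 = 1 * 121 = 121

121


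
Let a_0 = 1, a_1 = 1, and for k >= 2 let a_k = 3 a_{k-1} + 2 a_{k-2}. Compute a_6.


Iterating the recurrence forward:
a_0 = 1
a_1 = 1
a_2 = 3*1 + 2*1 = 5
a_3 = 3*5 + 2*1 = 17
a_4 = 3*17 + 2*5 = 61
a_5 = 3*61 + 2*17 = 217
a_6 = 3*217 + 2*61 = 773
So a_6 = 773.

773


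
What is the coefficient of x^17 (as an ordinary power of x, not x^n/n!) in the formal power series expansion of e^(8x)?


The exponential series is e^y = sum_{k>=0} y^k / k!. Substituting y = 8x gives
e^(8x) = sum_{k>=0} 8^k x^k / k!.
So the coefficient of x^n is a^n/n! with a = 8, n = 17:
8^17 / 17! = 2251799813685248/355687428096000 = 68719476736/10854718875

68719476736/10854718875


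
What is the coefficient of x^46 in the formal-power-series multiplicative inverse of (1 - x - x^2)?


Let the inverse be f(x) = sum_{k>=0} a_k x^k. From f(x) * (1 - x - x^2) = 1 and matching coefficients:
 x^0: a_0 = 1.
 x^1: a_1 - a_0 = 0, so a_1 = 1.
 x^k (k >= 2): a_k - a_{k-1} - a_{k-2} = 0, i.e. a_k = a_{k-1} + a_{k-2}.
This is the Fibonacci-type recurrence shifted so that a_0 = a_1 = 1.
Iterating: a_0=1, a_1=1, a_2=2, a_3=3, a_4=5, a_5=8, a_6=13, a_7=21, a_8=34, a_9=55, ...
a_46 = 2971215073.

2971215073


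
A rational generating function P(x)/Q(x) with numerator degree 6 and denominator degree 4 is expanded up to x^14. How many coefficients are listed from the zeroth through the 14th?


Expanding up to x^14 gives the coefficients for x^0, x^1, ..., x^14.
That is 14 + 1 = 15 coefficients in total.

15


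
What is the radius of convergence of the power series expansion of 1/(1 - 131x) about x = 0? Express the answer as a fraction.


Expanding 1/(1 - 131x) = sum_{k>=0} 131^k x^k, the series converges when |131x| < 1, i.e., |x| < 1/131.
So the radius of convergence is 1/131 = 1/131.

1/131


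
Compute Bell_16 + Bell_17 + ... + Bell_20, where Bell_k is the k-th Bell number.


Recall Bell_k counts set partitions of a k-set (with Bell_0 = 1 by convention).
Bell_16 through Bell_20: 10480142147, 82864869804, 682076806159, 5832742205057, 51724158235372
Sum = 10480142147 + 82864869804 + 682076806159 + 5832742205057 + 51724158235372 = 58332322258539.

58332322258539


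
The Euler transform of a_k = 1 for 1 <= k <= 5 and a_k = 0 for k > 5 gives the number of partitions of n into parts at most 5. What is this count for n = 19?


Partitions of 19 into parts at most 5:
Using generating function (1-x)^(-1)(1-x^2)^(-1)...(1-x^5)^(-1),
the coefficient of x^19 = 164

164


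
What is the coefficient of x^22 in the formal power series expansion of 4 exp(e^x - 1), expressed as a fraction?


exp(e^x - 1) is the exponential generating function for the Bell numbers Bell_k: exp(e^x - 1) = sum_{k>=0} Bell_k x^k / k!.
So the coefficient of x^22 in 4 exp(e^x - 1) is 4 Bell_22 / 22!.
Computing: Bell_22 = 4506715738447323 and 22! = 1124000727777607680000, giving
4 * 4506715738447323/1124000727777607680000 = 88366975263673/5509807489105920000.

88366975263673/5509807489105920000


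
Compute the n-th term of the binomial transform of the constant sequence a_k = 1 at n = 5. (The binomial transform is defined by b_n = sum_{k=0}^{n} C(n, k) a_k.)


With a_k = 1 for all k, b_n = sum_{k=0}^{n} C(n, k) = 2^n by the binomial theorem.
For n = 5: 2^5 = 32.

32


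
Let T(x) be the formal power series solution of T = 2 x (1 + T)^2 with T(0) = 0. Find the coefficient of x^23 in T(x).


Apply the Lagrange inversion formula: if T = 2 x * phi(T) with phi(t) = (1 + t)^2, then [x^n] T = 2^n * (1/n) [t^(n-1)] phi(t)^n = 2^n * (1/n) [t^(n-1)] (1 + t)^(2n) = 2^n * (1/n) C(2n, n-1).
Using the identity C(2n, n-1) = C(2n, n) * n / (n+1), the unscaled factor equals C(2n, n) / (n+1) = C_n, the n-th Catalan number.
For n = 23: C_23 = C(46, 23) / 24 = 8233430727600/24 = 343059613650.
With the 2^23 = 8388608 factor, the coefficient is 8388608 * 343059613650 = 2877792619541299200.

2877792619541299200


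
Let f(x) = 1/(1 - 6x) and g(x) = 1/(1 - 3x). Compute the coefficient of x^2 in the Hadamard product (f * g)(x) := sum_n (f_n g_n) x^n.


f has coefficients f_k = 6^k and g has coefficients g_k = 3^k, so the Hadamard product has coefficient (f*g)_k = 6^k * 3^k = 18^k.
For k = 2: 18^2 = 324.

324


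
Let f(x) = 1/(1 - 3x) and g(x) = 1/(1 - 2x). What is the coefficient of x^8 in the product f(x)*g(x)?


The coefficient of x^n in f*g is the Cauchy product: sum_{k=0}^{n} a^k * b^(n-k).
With a=3, b=2, n=8:
sum_{k=0}^{8} 3^k * 2^(8-k)
= 19171

19171


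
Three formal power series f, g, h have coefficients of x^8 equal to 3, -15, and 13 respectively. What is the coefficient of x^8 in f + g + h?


Series addition is componentwise:
3 + -15 + 13
= 1

1


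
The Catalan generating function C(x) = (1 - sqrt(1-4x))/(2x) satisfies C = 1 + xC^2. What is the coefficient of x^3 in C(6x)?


Substituting x -> 6x scales the n-th coefficient by 6^n, so [x^3] C(6x) = 6^3 * C_3.
C_3 = C(2*3, 3)/(4) = 20/4 = 5.
So 6^3 * 5 = 216 * 5 = 1080.

1080


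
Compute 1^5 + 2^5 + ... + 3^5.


This power sum has a closed form given by Faulhaber's formula
sum_{k=1}^{m} k^p = (1 / (p + 1)) * sum_{j=0}^{p} C(p + 1, j) B_j m^(p + 1 - j),
but for small m direct computation is fastest:
1 + 32 + 243 = 276.

276


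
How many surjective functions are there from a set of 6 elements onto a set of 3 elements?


By inclusion-exclusion on which target elements are missed, the number of surjections from an n-set onto a k-set is
surj(n, k) = sum_{j=0}^{k} (-1)^j C(k, j) (k - j)^n.
Equivalently surj(n, k) = k! * S(n, k), where S(n, k) is the Stirling number of the second kind.
For n = 6, k = 3:
S(6, 3) = 90, so
surj = 3! * 90 = 6 * 90 = 540.

540


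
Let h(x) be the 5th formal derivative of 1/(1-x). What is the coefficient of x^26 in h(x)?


Differentiating 5 times: d^5/dx^5 [1/(1-x)] = 5!/(1-x)^6.
The expansion 1/(1-x)^6 = sum_{k>=0} C(k+5, 5) x^k, so the coefficient of x^n in 5!/(1-x)^6 is 5! * C(n+5, 5).
For n = 26: 120 * C(31, 5) = 120 * 169911 = 20389320

20389320


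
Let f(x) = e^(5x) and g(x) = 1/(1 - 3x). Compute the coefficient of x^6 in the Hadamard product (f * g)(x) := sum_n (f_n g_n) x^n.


Expanding: f_k = 5^k/k! (from e^(5x)) and g_k = 3^k (from 1/(1 - 3x)). So the Hadamard coefficient (f * g)_k = 5^k 3^k / k! = (15)^k / k!.
For k = 6: 15^6/6! = 11390625/720 = 253125/16.

253125/16


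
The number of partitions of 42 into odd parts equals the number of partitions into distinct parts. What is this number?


Computing partitions of 42 into odd parts (1, 3, 5, ...):
Using the generating function prod_{k>=0} 1/(1-x^(2k+1)),
the count is 1426

1426


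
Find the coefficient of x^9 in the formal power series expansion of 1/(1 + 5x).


Write 1/(1 + c x) = 1/(1 - (-c) x) and apply the geometric-series identity
1/(1 - y) = sum_{k>=0} y^k to get 1/(1 + c x) = sum_{k>=0} (-c)^k x^k.
So the coefficient of x^k is (-c)^k = (-1)^k * c^k.
Here c = 5 and k = 9:
(-5)^9 = -1 * 1953125 = -1953125

-1953125


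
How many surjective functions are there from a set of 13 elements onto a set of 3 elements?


By inclusion-exclusion on which target elements are missed, the number of surjections from an n-set onto a k-set is
surj(n, k) = sum_{j=0}^{k} (-1)^j C(k, j) (k - j)^n.
Equivalently surj(n, k) = k! * S(n, k), where S(n, k) is the Stirling number of the second kind.
For n = 13, k = 3:
S(13, 3) = 261625, so
surj = 3! * 261625 = 6 * 261625 = 1569750.

1569750


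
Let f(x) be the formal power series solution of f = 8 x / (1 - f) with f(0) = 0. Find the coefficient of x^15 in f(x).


Apply Lagrange inversion: f = 8 x * phi(f) with phi(t) = 1/(1 - t), so
[x^n] f = 8^n * (1/n) [t^(n-1)] phi(t)^n = 8^n * (1/n) [t^(n-1)] (1 - t)^(-n) = 8^n * (1/n) C(2n - 2, n - 1) = 8^n * C_{n-1}.
For n = 15: C_14 = C(28, 14) / 15 = 40116600/15 = 2674440.
With the 8^15 = 35184372088832 factor, the coefficient is 35184372088832 * 2674440 = 94098492089255854080.

94098492089255854080


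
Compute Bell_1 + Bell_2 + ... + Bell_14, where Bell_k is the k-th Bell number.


Recall Bell_k counts set partitions of a k-set (with Bell_0 = 1 by convention).
Bell_1 through Bell_14: 1, 2, 5, 15, 52, 203, 877, 4140, 21147, 115975, 678570, 4213597, 27644437, 190899322
Sum = 1 + 2 + 5 + 15 + 52 + 203 + 877 + 4140 + 21147 + 115975 + 678570 + 4213597 + 27644437 + 190899322 = 223578343.

223578343


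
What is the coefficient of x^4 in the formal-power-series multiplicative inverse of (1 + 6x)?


The inverse is 1/(1 + 6x). Apply the geometric identity 1/(1 - y) = sum_{k>=0} y^k with y = -6x:
1/(1 + 6x) = sum_{k>=0} (-6)^k x^k.
So the coefficient of x^4 is (-6)^4 = 1296.

1296


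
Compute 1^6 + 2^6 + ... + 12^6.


This power sum has a closed form given by Faulhaber's formula
sum_{k=1}^{m} k^p = (1 / (p + 1)) * sum_{j=0}^{p} C(p + 1, j) B_j m^(p + 1 - j),
but for small m direct computation is fastest:
1 + 64 + 729 + 4096 + 15625 + 46656 + 117649 + 262144 + 531441 + 1000000 + 1771561 + 2985984 = 6735950.

6735950


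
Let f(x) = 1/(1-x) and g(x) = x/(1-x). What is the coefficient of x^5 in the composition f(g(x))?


First simplify the composition: f(g(x)) = 1/(1 - x/(1-x)) = (1-x)/((1-x) - x) = (1-x)/(1-2x).
Now extract the coefficient. Write (1-x)/(1-2x) = 1/(1-2x) - x/(1-2x).
The coefficient of x^n in 1/(1-2x) is 2^n, and in x/(1-2x) is 2^(n-1) (for n >= 1).
So the coefficient of x^5 is 2^5 - 2^4 = 32 - 16 = 16.

16


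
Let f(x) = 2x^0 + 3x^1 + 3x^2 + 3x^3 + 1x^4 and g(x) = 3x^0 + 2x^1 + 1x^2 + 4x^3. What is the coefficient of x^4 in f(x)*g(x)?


Cauchy product at x^4:
3*4 + 3*1 + 3*2 + 1*3
= 24

24


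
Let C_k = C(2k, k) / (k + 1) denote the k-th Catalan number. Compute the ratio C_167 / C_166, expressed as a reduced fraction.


Using C_k = (2k)! / (k! (k+1)!), the ratio C_{k+1}/C_k simplifies to
C_{k+1}/C_k = [(2k+2)! / ((k+1)! (k+2)!)] * [k! (k+1)! / (2k)!]
 = (2k+2)(2k+1) / ((k+1)(k+2)) = 2(2k+1) / (k+2).
For k = 166: 2(2*166 + 1) / (166 + 2) = 666/168 = 111/28.

111/28


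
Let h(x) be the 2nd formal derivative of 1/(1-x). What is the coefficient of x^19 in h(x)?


Differentiating 2 times: d^2/dx^2 [1/(1-x)] = 2!/(1-x)^3.
The expansion 1/(1-x)^3 = sum_{k>=0} C(k+2, 2) x^k, so the coefficient of x^n in 2!/(1-x)^3 is 2! * C(n+2, 2).
For n = 19: 2 * C(21, 2) = 2 * 210 = 420

420


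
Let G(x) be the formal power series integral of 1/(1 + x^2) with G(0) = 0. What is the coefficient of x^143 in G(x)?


1/(1 + x^2) = sum_{j>=0} (-1)^j x^(2j). Integrating termwise with G(0) = 0:
G(x) = sum_{j>=0} (-1)^j x^(2j+1) / (2j+1) = arctan(x).
Only odd powers are nonzero. For x^143 write 143 = 2*71 + 1, giving
(-1)^71 / 143 = -1/143 = -1/143.

-1/143


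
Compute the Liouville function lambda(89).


The Liouville function is lambda(k) = (-1)^Omega(k), where Omega(k) counts the prime factors of k with multiplicity.
Factoring: 89 = 89, so Omega(89) = 1.
lambda(89) = (-1)^1 = -1.

-1


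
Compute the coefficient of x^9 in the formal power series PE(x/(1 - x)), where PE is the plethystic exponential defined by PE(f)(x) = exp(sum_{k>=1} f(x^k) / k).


For f(x) = x/(1 - x) we have
sum_{k>=1} f(x^k) / k = sum_{k>=1} (1/k) * x^k / (1 - x^k) = sum_{k, m >= 1} x^(k m) / k,
which after exponentiating simplifies to
PE(x/(1 - x)) = prod_{k>=1} 1 / (1 - x^k).
This is the generating function for the partition function p(n), so the coefficient of x^9 is p(9).
Computing p(9) by dynamic programming over parts 1, 2, ..., 9: p(9) = 30.

30


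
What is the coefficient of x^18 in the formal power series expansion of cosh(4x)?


The Maclaurin series is cosh(t) = sum_{m>=0} t^(2m) / (2m)!, so substituting t = 4x, only even powers of x are nonzero, with coefficient of x^(2m) equal to 4^(2m) / (2m)!.
For x^18 the coefficient is 4^18/18! = 68719476736/6402373705728000 = 1048576/97692469875.

1048576/97692469875


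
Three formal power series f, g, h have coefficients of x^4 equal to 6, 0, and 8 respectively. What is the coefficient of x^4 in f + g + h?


Series addition is componentwise:
6 + 0 + 8
= 14

14


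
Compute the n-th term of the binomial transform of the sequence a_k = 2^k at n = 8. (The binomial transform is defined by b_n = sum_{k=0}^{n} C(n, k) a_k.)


With a_k = 2^k, b_n = sum_{k=0}^{n} C(n, k) 2^k = (1 + 2)^n by the binomial theorem.
For n = 8: (1 + 2)^8 = 3^8 = 6561.

6561


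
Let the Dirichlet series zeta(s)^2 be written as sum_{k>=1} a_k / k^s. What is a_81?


The Dirichlet convolution of the constant function 1 with itself gives (1 * 1)(k) = sum_{d | k} 1 = d(k), the number of positive divisors of k.
Since zeta(s) = sum_{k>=1} 1/k^s, we have zeta(s)^2 = sum_{k>=1} d(k)/k^s, so a_k = d(k).
For k = 81: the divisors are 1, 3, 9, 27, 81.
Count = 5.

5


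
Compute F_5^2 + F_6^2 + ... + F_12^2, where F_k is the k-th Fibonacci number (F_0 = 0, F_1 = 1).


There is a standard identity sum_{k=0}^{N} F_k^2 = F_N * F_{N+1} (proved inductively from the telescoping relation F_k^2 = F_k F_{k+1} - F_{k-1} F_k). Then
sum_{k=5}^{12} F_k^2 = F_12 F_13 - F_4 F_5.
Computing: F_12 = 144, F_13 = 233, F_4 = 3, F_5 = 5.
Sum = 144 * 233 - 3 * 5 = 33537.

33537


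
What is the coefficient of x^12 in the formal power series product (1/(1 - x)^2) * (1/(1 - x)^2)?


Combine the factors: (1/(1 - x)^2) * (1/(1 - x)^2) = 1/(1 - x)^4.
Then use 1/(1 - x)^r = sum_{k>=0} C(k + r - 1, r - 1) x^k with r = 4 and k = 12:
C(15, 3) = 455.

455


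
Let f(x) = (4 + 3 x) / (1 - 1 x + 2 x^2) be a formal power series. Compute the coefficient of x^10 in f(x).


Write f(x) = sum_{k>=0} a_k x^k. Multiplying both sides by 1 - 1 x + 2 x^2 gives
(1 - 1 x + 2 x^2) sum_{k>=0} a_k x^k = 4 + 3 x.
Matching coefficients:
 x^0: a_0 = 4
 x^1: a_1 - 1 a_0 = 3  =>  a_1 = 1*4 + 3 = 7
 x^k (k >= 2): a_k = 1 a_{k-1} - 2 a_{k-2}.
Iterating: a_2 = -1, a_3 = -15, a_4 = -13, a_5 = 17, a_6 = 43, a_7 = 9, a_8 = -77, a_9 = -95, a_10 = 59.
So the coefficient of x^10 is 59.

59


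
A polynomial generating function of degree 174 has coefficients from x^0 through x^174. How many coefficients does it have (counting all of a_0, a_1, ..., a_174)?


A polynomial of degree 174 takes the form a_0 + a_1 x + ... + a_174 x^174.
The number of coefficients is 174 + 1 = 175.

175


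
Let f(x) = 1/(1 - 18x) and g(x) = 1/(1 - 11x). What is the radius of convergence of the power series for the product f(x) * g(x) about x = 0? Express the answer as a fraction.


The radius of 1/(1 - 18x) is 1/18 (nearest singularity at x = 1/18), and the radius of 1/(1 - 11x) is 1/11.
The product f(x)*g(x) = 1/((1 - 18x)(1 - 11x)) has singularities at both 1/18 and 1/11, so its radius of convergence is the distance to the nearest one:
min(1/18, 1/11) = 1/18.

1/18


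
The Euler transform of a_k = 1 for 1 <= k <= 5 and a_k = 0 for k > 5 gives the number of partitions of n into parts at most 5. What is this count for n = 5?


Partitions of 5 into parts at most 5:
Using generating function (1-x)^(-1)(1-x^2)^(-1)...(1-x^5)^(-1),
the coefficient of x^5 = 7

7


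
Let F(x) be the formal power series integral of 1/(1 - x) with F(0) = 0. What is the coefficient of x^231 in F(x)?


1/(1 - x) = sum_{k>=0} x^k. Integrating termwise and using F(0) = 0 gives
F(x) = sum_{k>=0} x^(k+1) / (k+1) = sum_{m>=1} x^m / m = -ln(1 - x).
So the coefficient of x^231 is 1/231 = 1/231.

1/231


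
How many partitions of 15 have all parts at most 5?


Using the generating function (1-x)^(-1)(1-x^2)^(-1)...(1-x^5)^(-1),
the coefficient of x^15 counts these restricted partitions.
Result = 84

84


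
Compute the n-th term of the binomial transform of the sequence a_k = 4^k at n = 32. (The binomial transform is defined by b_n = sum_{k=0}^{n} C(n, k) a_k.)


With a_k = 4^k, b_n = sum_{k=0}^{n} C(n, k) 4^k = (1 + 4)^n by the binomial theorem.
For n = 32: (1 + 4)^32 = 5^32 = 23283064365386962890625.

23283064365386962890625


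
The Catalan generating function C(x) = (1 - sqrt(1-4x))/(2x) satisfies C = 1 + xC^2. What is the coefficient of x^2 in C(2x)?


Substituting x -> 2x scales the n-th coefficient by 2^n, so [x^2] C(2x) = 2^2 * C_2.
C_2 = C(2*2, 2)/(3) = 6/3 = 2.
So 2^2 * 2 = 4 * 2 = 8.

8


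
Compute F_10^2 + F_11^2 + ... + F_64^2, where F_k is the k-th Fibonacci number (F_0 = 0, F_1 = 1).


There is a standard identity sum_{k=0}^{N} F_k^2 = F_N * F_{N+1} (proved inductively from the telescoping relation F_k^2 = F_k F_{k+1} - F_{k-1} F_k). Then
sum_{k=10}^{64} F_k^2 = F_64 F_65 - F_9 F_10.
Computing: F_64 = 10610209857723, F_65 = 17167680177565, F_9 = 34, F_10 = 55.
Sum = 10610209857723 * 17167680177565 - 34 * 55 = 182152689454235906026582625.

182152689454235906026582625


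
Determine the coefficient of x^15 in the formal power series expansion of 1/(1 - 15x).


The geometric series identity gives 1/(1 - c x) = sum_{k>=0} c^k x^k, so the coefficient of x^k is c^k.
Here c = 15 and k = 15.
Computing: 15^15 = 437893890380859375

437893890380859375


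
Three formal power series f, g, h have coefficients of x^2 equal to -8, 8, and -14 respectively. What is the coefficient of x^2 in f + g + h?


Series addition is componentwise:
-8 + 8 + -14
= -14

-14


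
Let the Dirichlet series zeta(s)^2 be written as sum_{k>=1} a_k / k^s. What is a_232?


The Dirichlet convolution of the constant function 1 with itself gives (1 * 1)(k) = sum_{d | k} 1 = d(k), the number of positive divisors of k.
Since zeta(s) = sum_{k>=1} 1/k^s, we have zeta(s)^2 = sum_{k>=1} d(k)/k^s, so a_k = d(k).
For k = 232: the divisors are 1, 2, 4, 8, 29, 58, 116, 232.
Count = 8.

8


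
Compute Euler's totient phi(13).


phi(n) counts integers in [1, n] coprime to n. Using the multiplicative formula phi(n) = n * prod_{p | n} (1 - 1/p):
13 = 13, so
phi(13) = 13 * (1 - 1/13) = 12.

12


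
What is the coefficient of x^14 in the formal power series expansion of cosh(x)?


The Maclaurin series is cosh(t) = sum_{m>=0} t^(2m) / (2m)!, so substituting t = x, only even powers of x are nonzero, with coefficient of x^(2m) equal to 1 / (2m)!.
For x^14 the coefficient is 1/14! = 1/87178291200 = 1/87178291200.

1/87178291200


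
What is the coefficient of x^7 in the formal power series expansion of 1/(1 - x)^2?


The expansion 1/(1 - x)^r = sum_{k>=0} C(k + r - 1, r - 1) x^k follows from the multiset / negative-binomial theorem (or from repeated differentiation of the geometric series).
For r = 2 and k = 7:
C(8, 1) = 40320 / (1 * 5040) = 8.

8


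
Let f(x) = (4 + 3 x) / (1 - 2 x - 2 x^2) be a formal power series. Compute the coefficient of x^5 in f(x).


Write f(x) = sum_{k>=0} a_k x^k. Multiplying both sides by 1 - 2 x - 2 x^2 gives
(1 - 2 x - 2 x^2) sum_{k>=0} a_k x^k = 4 + 3 x.
Matching coefficients:
 x^0: a_0 = 4
 x^1: a_1 - 2 a_0 = 3  =>  a_1 = 2*4 + 3 = 11
 x^k (k >= 2): a_k = 2 a_{k-1} + 2 a_{k-2}.
Iterating: a_2 = 30, a_3 = 82, a_4 = 224, a_5 = 612.
So the coefficient of x^5 is 612.

612


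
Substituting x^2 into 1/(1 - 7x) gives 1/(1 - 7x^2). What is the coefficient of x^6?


The coefficient of x^(2m) in 1/(1 - 7x^2) is 7^m.
With n = 6 = 2*3, the coefficient is 7^3 = 343.

343


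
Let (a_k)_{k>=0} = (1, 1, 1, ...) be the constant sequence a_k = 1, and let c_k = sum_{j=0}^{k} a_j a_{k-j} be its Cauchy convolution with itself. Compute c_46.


Since a_j = 1 for all j >= 0, the convolution sum becomes
c_k = sum_{j=0}^{k} 1 * 1 = 1 * (k + 1).
Equivalently, the generating function of (a_k) is 1/(1 - x) and its square is 1/(1 - x)^2 = sum_{k>=0} 1(k + 1) x^k.
For k = 46: 1 * 47 = 47.

47


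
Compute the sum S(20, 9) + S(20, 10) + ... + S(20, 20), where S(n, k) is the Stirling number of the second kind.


By definition, S(n, k) counts partitions of an n-set into exactly k nonempty blocks.
Computing row n = 20 for k = 9..20:
S(20, k): 12011282644725, 5917584964655, 1900842429486, 411016633391, 61068660380, 6302524580, 452329200, 22350954, 741285, 15675, 190, 1
Sum = 20308573294522.

20308573294522


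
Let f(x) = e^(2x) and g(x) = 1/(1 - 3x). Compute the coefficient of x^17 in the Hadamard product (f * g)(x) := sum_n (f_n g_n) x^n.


Expanding: f_k = 2^k/k! (from e^(2x)) and g_k = 3^k (from 1/(1 - 3x)). So the Hadamard coefficient (f * g)_k = 2^k 3^k / k! = (6)^k / k!.
For k = 17: 6^17/17! = 16926659444736/355687428096000 = 708588/14889875.

708588/14889875


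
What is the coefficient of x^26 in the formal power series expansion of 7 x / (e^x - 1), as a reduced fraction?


The exponential generating function for Bernoulli numbers is
x / (e^x - 1) = sum_{k>=0} B_k x^k / k!.
So the coefficient of x^26 in 7 x / (e^x - 1) is 7 B_26 / 26!.
Computing: B_26 = 8553103/6, 26! = 403291461126605635584000000, giving
7 * 8553103/6 / 403291461126605635584000000 = 657931/26590645788567404544000000.

657931/26590645788567404544000000
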